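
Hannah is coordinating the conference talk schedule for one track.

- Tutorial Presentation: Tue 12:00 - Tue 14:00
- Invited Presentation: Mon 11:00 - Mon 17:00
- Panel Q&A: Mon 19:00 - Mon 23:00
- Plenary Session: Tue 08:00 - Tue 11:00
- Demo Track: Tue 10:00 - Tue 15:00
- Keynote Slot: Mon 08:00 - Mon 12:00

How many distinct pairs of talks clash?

Sorted by start: Keynote Slot, Invited Presentation, Panel Q&A, Plenary Session, Demo Track, Tutorial Presentation.
Invited Presentation starts before Keynote Slot ends → Keynote Slot and Invited Presentation overlap.
Panel Q&A starts after Keynote Slot ends — done with Keynote Slot.
Panel Q&A starts after Invited Presentation ends — done with Invited Presentation.
Plenary Session starts after Panel Q&A ends — done with Panel Q&A.
Demo Track starts before Plenary Session ends → Plenary Session and Demo Track overlap.
Tutorial Presentation starts after Plenary Session ends.
Tutorial Presentation starts before Demo Track ends → Demo Track and Tutorial Presentation overlap.
Overlapping pairs: Demo Track & Plenary Session, Demo Track & Tutorial Presentation, Invited Presentation & Keynote Slot — 3 in total.

3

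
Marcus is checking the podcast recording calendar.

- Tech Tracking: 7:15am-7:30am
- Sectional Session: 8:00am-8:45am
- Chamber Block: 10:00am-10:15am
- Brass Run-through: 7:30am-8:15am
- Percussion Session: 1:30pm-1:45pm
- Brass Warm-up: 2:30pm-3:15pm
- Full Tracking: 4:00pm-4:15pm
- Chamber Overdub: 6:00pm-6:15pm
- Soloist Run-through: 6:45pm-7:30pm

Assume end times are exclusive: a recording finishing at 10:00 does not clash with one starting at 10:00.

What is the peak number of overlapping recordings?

Sort all start/end points and keep a running count:
7:15am start Tech Tracking → 1
7:30am end Tech Tracking → 0
7:30am start Brass Run-through → 1
8:00am start Sectional Session → 2
8:15am end Brass Run-through → 1
8:45am end Sectional Session → 0
10:00am start Chamber Block → 1
10:15am end Chamber Block → 0
1:30pm start Percussion Session → 1
1:45pm end Percussion Session → 0
2:30pm start Brass Warm-up → 1
3:15pm end Brass Warm-up → 0
4:00pm start Full Tracking → 1
4:15pm end Full Tracking → 0
6:00pm start Chamber Overdub → 1
6:15pm end Chamber Overdub → 0
6:45pm start Soloist Run-through → 1
7:30pm end Soloist Run-through → 0
Peak is 2, at 8:00am (Brass Run-through, Sectional Session).

2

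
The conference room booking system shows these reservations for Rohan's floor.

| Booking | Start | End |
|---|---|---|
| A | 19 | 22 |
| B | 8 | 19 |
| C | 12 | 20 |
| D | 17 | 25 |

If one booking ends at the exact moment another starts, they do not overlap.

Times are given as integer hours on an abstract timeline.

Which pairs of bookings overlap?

A & C, A & D, B & C, B & D, C & D

Check each pair: they overlap iff neither finishes before the other starts.
Sorted by start: B, C, D, A.
C starts before B ends → B and C overlap.
D starts before B ends → B and D overlap.
A starts exactly when B ends (back-to-back, no overlap).
D starts before C ends → C and D overlap.
A starts before C ends → C and A overlap.
A starts before D ends → D and A overlap.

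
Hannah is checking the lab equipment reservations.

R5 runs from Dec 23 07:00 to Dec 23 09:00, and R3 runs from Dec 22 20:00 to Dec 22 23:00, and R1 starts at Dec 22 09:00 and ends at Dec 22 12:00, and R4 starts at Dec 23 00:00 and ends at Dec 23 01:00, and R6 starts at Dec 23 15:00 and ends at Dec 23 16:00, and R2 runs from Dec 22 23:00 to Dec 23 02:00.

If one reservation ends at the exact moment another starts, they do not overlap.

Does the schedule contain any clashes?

Sorted by start: R1, R3, R2, R4, R5, R6.
R3 starts after R1 ends, so nothing later overlaps R1 either.
R2 starts exactly when R3 ends (back-to-back, no overlap), so nothing later overlaps R3 either.
R4 starts before R2 ends → R2 and R4 overlap.
That's a conflict, so the schedule is not conflict-free.

Yes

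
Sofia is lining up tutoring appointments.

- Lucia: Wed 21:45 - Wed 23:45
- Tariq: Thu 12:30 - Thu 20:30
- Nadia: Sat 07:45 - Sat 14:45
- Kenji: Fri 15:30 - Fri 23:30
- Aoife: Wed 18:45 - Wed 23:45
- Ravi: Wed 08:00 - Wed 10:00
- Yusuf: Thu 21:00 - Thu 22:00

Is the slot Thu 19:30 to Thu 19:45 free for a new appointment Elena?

No — it overlaps Tariq

Ravi: ends Wed 10:00 at or before Elena starts Thu 19:30 → clear.
Aoife: ends Wed 23:45 at or before Elena starts Thu 19:30 → clear.
Lucia: ends Wed 23:45 at or before Elena starts Thu 19:30 → clear.
Tariq: starts Thu 12:30 before Elena ends Thu 19:45, and ends Thu 20:30 after Elena starts Thu 19:30 → overlap.
Yusuf: starts Thu 21:00 at or after Elena ends Thu 19:45 → clear.
Kenji: starts Fri 15:30 at or after Elena ends Thu 19:45 → clear.
Nadia: starts Sat 07:45 at or after Elena ends Thu 19:45 → clear.
Elena overlaps Tariq.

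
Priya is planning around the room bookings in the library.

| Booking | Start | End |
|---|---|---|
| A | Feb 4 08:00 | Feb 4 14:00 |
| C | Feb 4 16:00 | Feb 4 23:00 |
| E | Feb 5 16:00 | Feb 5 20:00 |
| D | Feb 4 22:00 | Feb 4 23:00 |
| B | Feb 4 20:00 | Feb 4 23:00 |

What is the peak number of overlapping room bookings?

3

Sort all start/end points and keep a running count:
Feb 4 08:00 start A → 1
Feb 4 14:00 end A → 0
Feb 4 16:00 start C → 1
Feb 4 20:00 start B → 2
Feb 4 22:00 start D → 3
Feb 4 23:00 end B → 2
Feb 4 23:00 end C → 1
Feb 4 23:00 end D → 0
Feb 5 16:00 start E → 1
Feb 5 20:00 end E → 0
Peak is 3, at Feb 4 22:00 (B, C, D).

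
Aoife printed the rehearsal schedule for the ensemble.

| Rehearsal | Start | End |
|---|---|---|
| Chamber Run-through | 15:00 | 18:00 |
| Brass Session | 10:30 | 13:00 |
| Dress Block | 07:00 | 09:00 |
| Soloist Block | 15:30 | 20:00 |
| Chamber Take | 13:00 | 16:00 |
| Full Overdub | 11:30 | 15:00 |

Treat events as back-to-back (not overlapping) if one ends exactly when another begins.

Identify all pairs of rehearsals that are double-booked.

Sorted by start: Dress Block, Brass Session, Full Overdub, Chamber Take, Chamber Run-through, Soloist Block.
Brass Session starts after Dress Block ends, so Dress Block has no further overlaps.
Full Overdub starts before Brass Session ends → Brass Session and Full Overdub overlap.
Chamber Take starts exactly when Brass Session ends (back-to-back, no overlap), so Brass Session has no further overlaps.
Chamber Take starts before Full Overdub ends → Full Overdub and Chamber Take overlap.
Chamber Run-through starts exactly when Full Overdub ends (back-to-back, no overlap), so Full Overdub has no further overlaps.
Chamber Run-through starts before Chamber Take ends → Chamber Take and Chamber Run-through overlap.
Soloist Block starts before Chamber Take ends → Chamber Take and Soloist Block overlap.
Soloist Block starts before Chamber Run-through ends → Chamber Run-through and Soloist Block overlap.

Brass Session & Full Overdub, Chamber Run-through & Chamber Take, Chamber Run-through & Soloist Block, Chamber Take & Full Overdub, Chamber Take & Soloist Block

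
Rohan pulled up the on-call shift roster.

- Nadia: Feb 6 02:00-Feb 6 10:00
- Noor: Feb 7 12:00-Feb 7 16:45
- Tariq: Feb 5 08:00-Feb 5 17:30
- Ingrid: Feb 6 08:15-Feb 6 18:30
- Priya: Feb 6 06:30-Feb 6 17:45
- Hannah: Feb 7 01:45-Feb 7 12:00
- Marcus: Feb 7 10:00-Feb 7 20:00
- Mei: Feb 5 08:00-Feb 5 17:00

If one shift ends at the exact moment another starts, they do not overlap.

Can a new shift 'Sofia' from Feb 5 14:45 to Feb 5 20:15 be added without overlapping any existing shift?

No — it overlaps Mei, Tariq

Tariq: starts Feb 5 08:00 before Sofia ends Feb 5 20:15, and ends Feb 5 17:30 after Sofia starts Feb 5 14:45 → overlap.
Mei: starts Feb 5 08:00 before Sofia ends Feb 5 20:15, and ends Feb 5 17:00 after Sofia starts Feb 5 14:45 → overlap.
Nadia: starts Feb 6 02:00 at or after Sofia ends Feb 5 20:15 → clear.
Priya: starts Feb 6 06:30 at or after Sofia ends Feb 5 20:15 → clear.
Ingrid: starts Feb 6 08:15 at or after Sofia ends Feb 5 20:15 → clear.
Hannah: starts Feb 7 01:45 at or after Sofia ends Feb 5 20:15 → clear.
Marcus: starts Feb 7 10:00 at or after Sofia ends Feb 5 20:15 → clear.
Noor: starts Feb 7 12:00 at or after Sofia ends Feb 5 20:15 → clear.
Sofia overlaps Tariq, Mei.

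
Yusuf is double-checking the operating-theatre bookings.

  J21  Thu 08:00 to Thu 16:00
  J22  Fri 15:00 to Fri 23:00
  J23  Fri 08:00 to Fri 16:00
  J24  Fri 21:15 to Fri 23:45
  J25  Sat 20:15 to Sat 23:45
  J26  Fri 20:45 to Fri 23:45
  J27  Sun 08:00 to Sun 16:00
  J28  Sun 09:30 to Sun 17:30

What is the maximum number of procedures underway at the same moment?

3

Sort all start/end points and keep a running count:
Thu 08:00 start J21 → 1
Thu 16:00 end J21 → 0
Fri 08:00 start J23 → 1
Fri 15:00 start J22 → 2
Fri 16:00 end J23 → 1
Fri 20:45 start J26 → 2
Fri 21:15 start J24 → 3
Fri 23:00 end J22 → 2
Fri 23:45 end J24 → 1
Fri 23:45 end J26 → 0
Sat 20:15 start J25 → 1
Sat 23:45 end J25 → 0
Sun 08:00 start J27 → 1
Sun 09:30 start J28 → 2
Sun 16:00 end J27 → 1
Sun 17:30 end J28 → 0
Peak is 3, at Fri 21:15 (J22, J24, J26).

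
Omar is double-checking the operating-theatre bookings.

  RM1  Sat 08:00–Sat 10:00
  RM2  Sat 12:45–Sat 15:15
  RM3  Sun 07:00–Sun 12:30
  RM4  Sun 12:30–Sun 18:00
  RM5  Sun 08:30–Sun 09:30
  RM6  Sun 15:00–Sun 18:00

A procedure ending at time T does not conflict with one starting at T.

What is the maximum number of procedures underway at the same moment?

Sort all start/end points and keep a running count:
Sat 08:00 start RM1 → 1
Sat 10:00 end RM1 → 0
Sat 12:45 start RM2 → 1
Sat 15:15 end RM2 → 0
Sun 07:00 start RM3 → 1
Sun 08:30 start RM5 → 2
Sun 09:30 end RM5 → 1
Sun 12:30 end RM3 → 0
Sun 12:30 start RM4 → 1
Sun 15:00 start RM6 → 2
Sun 18:00 end RM4 → 1
Sun 18:00 end RM6 → 0
Peak is 2, at Sun 08:30 (RM3, RM5).

2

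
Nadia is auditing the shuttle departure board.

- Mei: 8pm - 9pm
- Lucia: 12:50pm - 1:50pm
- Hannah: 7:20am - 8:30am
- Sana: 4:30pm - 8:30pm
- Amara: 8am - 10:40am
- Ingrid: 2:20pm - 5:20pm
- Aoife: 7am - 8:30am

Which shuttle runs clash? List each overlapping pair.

Sorted by start: Aoife, Hannah, Amara, Lucia, Ingrid, Sana, Mei.
Hannah starts before Aoife ends → Aoife and Hannah overlap.
Amara starts before Aoife ends → Aoife and Amara overlap.
Lucia starts after Aoife ends; Aoife is clear from here.
Amara starts before Hannah ends → Hannah and Amara overlap.
Lucia starts after Hannah ends; Hannah is clear from here.
Lucia starts after Amara ends; Amara is clear from here.
Ingrid starts after Lucia ends; Lucia is clear from here.
Sana starts before Ingrid ends → Ingrid and Sana overlap.
Mei starts after Ingrid ends.
Mei starts before Sana ends → Sana and Mei overlap.

Amara & Aoife, Amara & Hannah, Aoife & Hannah, Ingrid & Sana, Mei & Sana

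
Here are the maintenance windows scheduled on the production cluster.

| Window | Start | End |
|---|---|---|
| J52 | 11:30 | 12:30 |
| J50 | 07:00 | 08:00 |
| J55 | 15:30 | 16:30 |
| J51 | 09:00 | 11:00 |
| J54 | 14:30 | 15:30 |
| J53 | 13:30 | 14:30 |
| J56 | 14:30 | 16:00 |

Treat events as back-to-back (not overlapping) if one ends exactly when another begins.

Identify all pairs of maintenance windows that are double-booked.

Sorted by start: J50, J51, J52, J53, J54, J56, J55.
J51 starts after J50 ends, so J50 has no further overlaps.
J52 starts after J51 ends, so J51 has no further overlaps.
J53 starts after J52 ends, so J52 has no further overlaps.
J54 starts exactly when J53 ends (back-to-back, no overlap), so J53 has no further overlaps.
J56 starts before J54 ends → J54 and J56 overlap.
J55 starts exactly when J54 ends (back-to-back, no overlap).
J55 starts before J56 ends → J56 and J55 overlap.

J54 & J56, J55 & J56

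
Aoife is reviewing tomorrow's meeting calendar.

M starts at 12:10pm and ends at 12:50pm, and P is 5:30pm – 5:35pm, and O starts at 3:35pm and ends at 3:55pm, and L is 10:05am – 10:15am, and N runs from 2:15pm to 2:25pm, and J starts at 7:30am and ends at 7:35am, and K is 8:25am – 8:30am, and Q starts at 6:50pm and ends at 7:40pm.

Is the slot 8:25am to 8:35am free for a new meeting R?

No — it overlaps K

J: ends 7:35am at or before R starts 8:25am → clear.
K: starts 8:25am before R ends 8:35am, and ends 8:30am after R starts 8:25am → overlap.
L: starts 10:05am at or after R ends 8:35am → clear.
M: starts 12:10pm at or after R ends 8:35am → clear.
N: starts 2:15pm at or after R ends 8:35am → clear.
O: starts 3:35pm at or after R ends 8:35am → clear.
P: starts 5:30pm at or after R ends 8:35am → clear.
Q: starts 6:50pm at or after R ends 8:35am → clear.
R overlaps K.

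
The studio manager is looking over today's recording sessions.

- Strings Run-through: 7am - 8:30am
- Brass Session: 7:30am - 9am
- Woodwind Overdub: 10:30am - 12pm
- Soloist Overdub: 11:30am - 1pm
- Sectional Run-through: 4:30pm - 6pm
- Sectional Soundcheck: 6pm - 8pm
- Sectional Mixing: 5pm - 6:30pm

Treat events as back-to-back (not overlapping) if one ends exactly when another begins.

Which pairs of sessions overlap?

Brass Session & Strings Run-through, Sectional Mixing & Sectional Run-through, Sectional Mixing & Sectional Soundcheck, Soloist Overdub & Woodwind Overdub

Two intervals overlap when each starts before the other ends.
Sorted by start: Strings Run-through, Brass Session, Woodwind Overdub, Soloist Overdub, Sectional Run-through, Sectional Mixing, Sectional Soundcheck.
Brass Session starts before Strings Run-through ends → Strings Run-through and Brass Session overlap.
Woodwind Overdub starts after Strings Run-through ends; Strings Run-through is clear from here.
Woodwind Overdub starts after Brass Session ends; Brass Session is clear from here.
Soloist Overdub starts before Woodwind Overdub ends → Woodwind Overdub and Soloist Overdub overlap.
Sectional Run-through starts after Woodwind Overdub ends; Woodwind Overdub is clear from here.
Sectional Run-through starts after Soloist Overdub ends; Soloist Overdub is clear from here.
Sectional Mixing starts before Sectional Run-through ends → Sectional Run-through and Sectional Mixing overlap.
Sectional Soundcheck starts exactly when Sectional Run-through ends (back-to-back, no overlap).
Sectional Soundcheck starts before Sectional Mixing ends → Sectional Mixing and Sectional Soundcheck overlap.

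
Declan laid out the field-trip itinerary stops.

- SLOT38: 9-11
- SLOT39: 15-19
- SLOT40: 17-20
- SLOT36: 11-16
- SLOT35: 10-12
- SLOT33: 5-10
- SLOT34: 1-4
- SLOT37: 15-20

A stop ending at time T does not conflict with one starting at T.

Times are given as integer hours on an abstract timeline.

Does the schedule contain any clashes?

Two intervals overlap when each starts before the other ends.
Sorted by start: SLOT34, SLOT33, SLOT38, SLOT35, SLOT36, SLOT37, SLOT39, SLOT40.
SLOT33 starts after SLOT34 ends; SLOT34 is clear from here.
SLOT38 starts before SLOT33 ends → SLOT33 and SLOT38 overlap.
That's a conflict, so the schedule is not conflict-free.

Yes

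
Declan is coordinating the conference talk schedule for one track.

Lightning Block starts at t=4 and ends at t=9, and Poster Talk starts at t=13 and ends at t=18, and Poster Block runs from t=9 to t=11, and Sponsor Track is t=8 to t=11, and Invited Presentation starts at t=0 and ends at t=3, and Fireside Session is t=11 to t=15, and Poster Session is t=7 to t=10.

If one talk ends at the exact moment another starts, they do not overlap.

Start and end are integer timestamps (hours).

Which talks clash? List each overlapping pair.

Sorted by start: Invited Presentation, Lightning Block, Poster Session, Sponsor Track, Poster Block, Fireside Session, Poster Talk.
Lightning Block starts after Invited Presentation ends, so Invited Presentation has no further overlaps.
Poster Session starts before Lightning Block ends → Lightning Block and Poster Session overlap.
Sponsor Track starts before Lightning Block ends → Lightning Block and Sponsor Track overlap.
Poster Block starts exactly when Lightning Block ends (back-to-back, no overlap), so Lightning Block has no further overlaps.
Sponsor Track starts before Poster Session ends → Poster Session and Sponsor Track overlap.
Poster Block starts before Poster Session ends → Poster Session and Poster Block overlap.
Fireside Session starts after Poster Session ends, so Poster Session has no further overlaps.
Poster Block starts before Sponsor Track ends → Sponsor Track and Poster Block overlap.
Fireside Session starts exactly when Sponsor Track ends (back-to-back, no overlap), so Sponsor Track has no further overlaps.
Fireside Session starts exactly when Poster Block ends (back-to-back, no overlap), so Poster Block has no further overlaps.
Poster Talk starts before Fireside Session ends → Fireside Session and Poster Talk overlap.

Fireside Session & Poster Talk, Lightning Block & Poster Session, Lightning Block & Sponsor Track, Poster Block & Poster Session, Poster Block & Sponsor Track, Poster Session & Sponsor Track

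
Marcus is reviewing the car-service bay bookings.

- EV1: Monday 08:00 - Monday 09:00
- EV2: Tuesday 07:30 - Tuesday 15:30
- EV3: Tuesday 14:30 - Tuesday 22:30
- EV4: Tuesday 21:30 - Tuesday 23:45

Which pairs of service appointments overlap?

EV2 & EV3, EV3 & EV4

Sorted by start: EV1, EV2, EV3, EV4.
EV2 starts after EV1 ends, so EV1 has no further overlaps.
EV3 starts before EV2 ends → EV2 and EV3 overlap.
EV4 starts after EV2 ends.
EV4 starts before EV3 ends → EV3 and EV4 overlap.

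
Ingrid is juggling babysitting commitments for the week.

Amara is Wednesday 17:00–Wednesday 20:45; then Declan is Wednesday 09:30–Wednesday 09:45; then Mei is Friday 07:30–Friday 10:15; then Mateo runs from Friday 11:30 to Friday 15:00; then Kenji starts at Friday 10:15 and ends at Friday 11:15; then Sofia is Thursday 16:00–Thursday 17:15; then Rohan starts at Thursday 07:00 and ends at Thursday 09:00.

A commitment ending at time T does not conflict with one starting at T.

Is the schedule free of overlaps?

Yes

Two intervals overlap when each starts before the other ends.
Sorted by start: Declan, Amara, Rohan, Sofia, Mei, Kenji, Mateo.
Amara starts after Declan ends, so nothing later overlaps Declan either.
Rohan starts after Amara ends, so nothing later overlaps Amara either.
Sofia starts after Rohan ends, so nothing later overlaps Rohan either.
Mei starts after Sofia ends, so nothing later overlaps Sofia either.
Kenji starts exactly when Mei ends (back-to-back, no overlap), so nothing later overlaps Mei either.
Mateo starts after Kenji ends.
Every pair is clear; the schedule has no overlaps.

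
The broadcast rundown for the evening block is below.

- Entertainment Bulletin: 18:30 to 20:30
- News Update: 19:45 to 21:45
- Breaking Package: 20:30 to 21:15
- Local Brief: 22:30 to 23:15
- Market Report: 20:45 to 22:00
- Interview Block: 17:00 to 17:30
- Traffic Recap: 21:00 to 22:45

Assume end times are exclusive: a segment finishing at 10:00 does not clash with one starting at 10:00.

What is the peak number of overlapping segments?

Sort all start/end points and keep a running count:
17:00 start Interview Block → 1
17:30 end Interview Block → 0
18:30 start Entertainment Bulletin → 1
19:45 start News Update → 2
20:30 end Entertainment Bulletin → 1
20:30 start Breaking Package → 2
20:45 start Market Report → 3
21:00 start Traffic Recap → 4
21:15 end Breaking Package → 3
21:45 end News Update → 2
22:00 end Market Report → 1
22:30 start Local Brief → 2
22:45 end Traffic Recap → 1
23:15 end Local Brief → 0
Peak is 4, at 21:00 (Breaking Package, Market Report, News Update, Traffic Recap).

4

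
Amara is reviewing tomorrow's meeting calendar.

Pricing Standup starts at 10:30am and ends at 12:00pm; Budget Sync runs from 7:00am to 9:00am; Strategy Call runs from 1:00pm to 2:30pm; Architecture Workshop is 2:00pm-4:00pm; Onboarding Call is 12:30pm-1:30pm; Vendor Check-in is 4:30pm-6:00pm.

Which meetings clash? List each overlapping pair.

Two intervals overlap when each starts before the other ends.
Sorted by start: Budget Sync, Pricing Standup, Onboarding Call, Strategy Call, Architecture Workshop, Vendor Check-in.
Pricing Standup starts after Budget Sync ends — done with Budget Sync.
Onboarding Call starts after Pricing Standup ends — done with Pricing Standup.
Strategy Call starts before Onboarding Call ends → Onboarding Call and Strategy Call overlap.
Architecture Workshop starts after Onboarding Call ends — done with Onboarding Call.
Architecture Workshop starts before Strategy Call ends → Strategy Call and Architecture Workshop overlap.
Vendor Check-in starts after Strategy Call ends.
Vendor Check-in starts after Architecture Workshop ends.

Architecture Workshop & Strategy Call, Onboarding Call & Strategy Call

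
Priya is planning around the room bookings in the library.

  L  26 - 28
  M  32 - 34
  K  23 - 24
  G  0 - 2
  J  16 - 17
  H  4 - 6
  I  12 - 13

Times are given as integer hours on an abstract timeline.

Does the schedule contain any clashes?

Sorted by start: G, H, I, J, K, L, M.
H starts after G ends; G is clear from here.
I starts after H ends; H is clear from here.
J starts after I ends; I is clear from here.
K starts after J ends; J is clear from here.
L starts after K ends; K is clear from here.
M starts after L ends.
Every pair is clear; the schedule has no overlaps.

No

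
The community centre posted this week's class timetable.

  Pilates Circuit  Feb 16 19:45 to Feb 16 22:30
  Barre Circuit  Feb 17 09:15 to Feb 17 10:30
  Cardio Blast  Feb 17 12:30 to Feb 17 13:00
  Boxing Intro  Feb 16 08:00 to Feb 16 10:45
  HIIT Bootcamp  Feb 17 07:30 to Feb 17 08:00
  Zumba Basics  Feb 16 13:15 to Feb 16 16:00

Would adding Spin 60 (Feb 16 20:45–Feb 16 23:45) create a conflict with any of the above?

Boxing Intro: ends Feb 16 10:45 at or before Spin 60 starts Feb 16 20:45 → clear.
Zumba Basics: ends Feb 16 16:00 at or before Spin 60 starts Feb 16 20:45 → clear.
Pilates Circuit: starts Feb 16 19:45 before Spin 60 ends Feb 16 23:45, and ends Feb 16 22:30 after Spin 60 starts Feb 16 20:45 → overlap.
HIIT Bootcamp: starts Feb 17 07:30 at or after Spin 60 ends Feb 16 23:45 → clear.
Barre Circuit: starts Feb 17 09:15 at or after Spin 60 ends Feb 16 23:45 → clear.
Cardio Blast: starts Feb 17 12:30 at or after Spin 60 ends Feb 16 23:45 → clear.
Spin 60 overlaps Pilates Circuit.

Yes — it overlaps Pilates Circuit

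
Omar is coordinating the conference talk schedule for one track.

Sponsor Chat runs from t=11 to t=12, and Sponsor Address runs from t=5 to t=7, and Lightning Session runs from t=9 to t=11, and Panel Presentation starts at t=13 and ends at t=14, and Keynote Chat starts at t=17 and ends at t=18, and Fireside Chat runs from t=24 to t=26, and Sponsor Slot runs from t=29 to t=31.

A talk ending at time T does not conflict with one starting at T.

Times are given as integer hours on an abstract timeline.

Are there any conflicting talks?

Two intervals overlap when each starts before the other ends.
Sorted by start: Sponsor Address, Lightning Session, Sponsor Chat, Panel Presentation, Keynote Chat, Fireside Chat, Sponsor Slot.
Lightning Session starts after Sponsor Address ends — done with Sponsor Address.
Sponsor Chat starts exactly when Lightning Session ends (back-to-back, no overlap) — done with Lightning Session.
Panel Presentation starts after Sponsor Chat ends — done with Sponsor Chat.
Keynote Chat starts after Panel Presentation ends — done with Panel Presentation.
Fireside Chat starts after Keynote Chat ends — done with Keynote Chat.
Sponsor Slot starts after Fireside Chat ends.
Every pair is clear; the schedule has no overlaps.

No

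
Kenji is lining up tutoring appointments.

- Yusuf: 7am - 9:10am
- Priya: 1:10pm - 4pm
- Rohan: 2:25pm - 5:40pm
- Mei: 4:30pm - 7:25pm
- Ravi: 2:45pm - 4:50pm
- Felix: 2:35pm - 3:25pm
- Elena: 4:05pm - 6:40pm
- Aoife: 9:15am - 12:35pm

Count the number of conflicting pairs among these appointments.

Check each pair: they overlap iff neither finishes before the other starts.
Sorted by start: Yusuf, Aoife, Priya, Rohan, Felix, Ravi, Elena, Mei.
Aoife starts after Yusuf ends, so nothing later overlaps Yusuf either.
Priya starts after Aoife ends, so nothing later overlaps Aoife either.
Rohan starts before Priya ends → Priya and Rohan overlap.
Felix starts before Priya ends → Priya and Felix overlap.
Ravi starts before Priya ends → Priya and Ravi overlap.
Elena starts after Priya ends, so nothing later overlaps Priya either.
Felix starts before Rohan ends → Rohan and Felix overlap.
Ravi starts before Rohan ends → Rohan and Ravi overlap.
Elena starts before Rohan ends → Rohan and Elena overlap.
Mei starts before Rohan ends → Rohan and Mei overlap.
Ravi starts before Felix ends → Felix and Ravi overlap.
Elena starts after Felix ends, so nothing later overlaps Felix either.
Elena starts before Ravi ends → Ravi and Elena overlap.
Mei starts before Ravi ends → Ravi and Mei overlap.
Mei starts before Elena ends → Elena and Mei overlap.
Overlapping pairs: Elena & Mei, Elena & Ravi, Elena & Rohan, Felix & Priya, Felix & Ravi, Felix & Rohan, Mei & Ravi, Mei & Rohan, Priya & Ravi, Priya & Rohan, Ravi & Rohan — 11 in total.

11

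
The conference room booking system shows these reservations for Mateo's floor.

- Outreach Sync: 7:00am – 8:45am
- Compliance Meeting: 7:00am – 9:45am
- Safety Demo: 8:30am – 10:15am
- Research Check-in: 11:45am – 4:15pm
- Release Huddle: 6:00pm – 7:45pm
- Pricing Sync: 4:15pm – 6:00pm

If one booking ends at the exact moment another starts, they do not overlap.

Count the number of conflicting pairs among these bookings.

3

Sorted by start: Outreach Sync, Compliance Meeting, Safety Demo, Research Check-in, Pricing Sync, Release Huddle.
Compliance Meeting starts before Outreach Sync ends → Outreach Sync and Compliance Meeting overlap.
Safety Demo starts before Outreach Sync ends → Outreach Sync and Safety Demo overlap.
Research Check-in starts after Outreach Sync ends; Outreach Sync is clear from here.
Safety Demo starts before Compliance Meeting ends → Compliance Meeting and Safety Demo overlap.
Research Check-in starts after Compliance Meeting ends; Compliance Meeting is clear from here.
Research Check-in starts after Safety Demo ends; Safety Demo is clear from here.
Pricing Sync starts exactly when Research Check-in ends (back-to-back, no overlap); Research Check-in is clear from here.
Release Huddle starts exactly when Pricing Sync ends (back-to-back, no overlap).
Overlapping pairs: Compliance Meeting & Outreach Sync, Compliance Meeting & Safety Demo, Outreach Sync & Safety Demo — 3 in total.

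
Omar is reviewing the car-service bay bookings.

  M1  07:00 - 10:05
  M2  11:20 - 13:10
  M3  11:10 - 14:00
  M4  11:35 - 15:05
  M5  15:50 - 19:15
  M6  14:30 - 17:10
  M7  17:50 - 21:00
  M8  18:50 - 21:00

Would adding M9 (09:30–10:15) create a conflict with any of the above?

M1: starts 07:00 before M9 ends 10:15, and ends 10:05 after M9 starts 09:30 → overlap.
M3: starts 11:10 at or after M9 ends 10:15 → clear.
M2: starts 11:20 at or after M9 ends 10:15 → clear.
M4: starts 11:35 at or after M9 ends 10:15 → clear.
M6: starts 14:30 at or after M9 ends 10:15 → clear.
M5: starts 15:50 at or after M9 ends 10:15 → clear.
M7: starts 17:50 at or after M9 ends 10:15 → clear.
M8: starts 18:50 at or after M9 ends 10:15 → clear.
M9 overlaps M1.

Yes — it overlaps M1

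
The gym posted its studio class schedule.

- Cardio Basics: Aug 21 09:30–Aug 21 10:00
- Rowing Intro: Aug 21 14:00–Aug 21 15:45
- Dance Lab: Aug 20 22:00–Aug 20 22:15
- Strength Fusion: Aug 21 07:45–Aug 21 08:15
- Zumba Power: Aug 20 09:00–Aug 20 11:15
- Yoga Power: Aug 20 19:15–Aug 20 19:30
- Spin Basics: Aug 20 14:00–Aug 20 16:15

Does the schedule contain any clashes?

No

Sorted by start: Zumba Power, Spin Basics, Yoga Power, Dance Lab, Strength Fusion, Cardio Basics, Rowing Intro.
Spin Basics starts after Zumba Power ends, so nothing later overlaps Zumba Power either.
Yoga Power starts after Spin Basics ends, so nothing later overlaps Spin Basics either.
Dance Lab starts after Yoga Power ends, so nothing later overlaps Yoga Power either.
Strength Fusion starts after Dance Lab ends, so nothing later overlaps Dance Lab either.
Cardio Basics starts after Strength Fusion ends, so nothing later overlaps Strength Fusion either.
Rowing Intro starts after Cardio Basics ends.
Every pair is clear; the schedule has no overlaps.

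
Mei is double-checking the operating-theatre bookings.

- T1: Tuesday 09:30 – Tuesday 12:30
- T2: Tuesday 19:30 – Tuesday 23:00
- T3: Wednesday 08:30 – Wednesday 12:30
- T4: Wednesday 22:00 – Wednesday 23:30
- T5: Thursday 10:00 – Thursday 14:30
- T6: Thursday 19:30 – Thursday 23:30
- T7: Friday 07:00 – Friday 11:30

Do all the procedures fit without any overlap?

Check each pair: they overlap iff neither finishes before the other starts.
Sorted by start: T1, T2, T3, T4, T5, T6, T7.
T2 starts after T1 ends — done with T1.
T3 starts after T2 ends — done with T2.
T4 starts after T3 ends — done with T3.
T5 starts after T4 ends — done with T4.
T6 starts after T5 ends — done with T5.
T7 starts after T6 ends.
Every pair is clear; the schedule has no overlaps.

Yes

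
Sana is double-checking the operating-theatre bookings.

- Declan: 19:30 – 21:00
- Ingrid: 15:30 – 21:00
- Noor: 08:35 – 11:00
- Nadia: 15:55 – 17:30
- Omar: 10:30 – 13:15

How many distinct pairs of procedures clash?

3

Sorted by start: Noor, Omar, Ingrid, Nadia, Declan.
Omar starts before Noor ends → Noor and Omar overlap.
Ingrid starts after Noor ends, so Noor has no further overlaps.
Ingrid starts after Omar ends, so Omar has no further overlaps.
Nadia starts before Ingrid ends → Ingrid and Nadia overlap.
Declan starts before Ingrid ends → Ingrid and Declan overlap.
Declan starts after Nadia ends.
Overlapping pairs: Declan & Ingrid, Ingrid & Nadia, Noor & Omar — 3 in total.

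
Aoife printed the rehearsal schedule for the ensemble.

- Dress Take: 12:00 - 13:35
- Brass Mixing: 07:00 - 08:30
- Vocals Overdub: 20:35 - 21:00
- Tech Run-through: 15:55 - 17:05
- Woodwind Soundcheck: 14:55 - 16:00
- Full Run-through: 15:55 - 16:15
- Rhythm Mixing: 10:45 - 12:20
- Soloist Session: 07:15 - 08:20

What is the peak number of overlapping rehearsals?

Sweep the timeline, counting +1 at each start and −1 at each end (ends before starts at a tie):
07:00 start Brass Mixing → 1
07:15 start Soloist Session → 2
08:20 end Soloist Session → 1
08:30 end Brass Mixing → 0
10:45 start Rhythm Mixing → 1
12:00 start Dress Take → 2
12:20 end Rhythm Mixing → 1
13:35 end Dress Take → 0
14:55 start Woodwind Soundcheck → 1
15:55 start Full Run-through → 2
15:55 start Tech Run-through → 3
16:00 end Woodwind Soundcheck → 2
16:15 end Full Run-through → 1
17:05 end Tech Run-through → 0
20:35 start Vocals Overdub → 1
21:00 end Vocals Overdub → 0
Peak is 3, at 15:55 (Full Run-through, Tech Run-through, Woodwind Soundcheck).

3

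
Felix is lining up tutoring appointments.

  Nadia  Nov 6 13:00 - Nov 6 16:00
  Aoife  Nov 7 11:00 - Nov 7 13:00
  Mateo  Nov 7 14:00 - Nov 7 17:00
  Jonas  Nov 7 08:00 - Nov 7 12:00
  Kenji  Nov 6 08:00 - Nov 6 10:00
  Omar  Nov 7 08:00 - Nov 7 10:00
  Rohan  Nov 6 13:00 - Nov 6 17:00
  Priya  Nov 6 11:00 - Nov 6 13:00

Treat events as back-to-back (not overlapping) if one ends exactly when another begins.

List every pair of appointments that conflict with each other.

Two intervals overlap when each starts before the other ends.
Sorted by start: Kenji, Priya, Rohan, Nadia, Omar, Jonas, Aoife, Mateo.
Priya starts after Kenji ends, so nothing later overlaps Kenji either.
Rohan starts exactly when Priya ends (back-to-back, no overlap), so nothing later overlaps Priya either.
Nadia starts before Rohan ends → Rohan and Nadia overlap.
Omar starts after Rohan ends, so nothing later overlaps Rohan either.
Omar starts after Nadia ends, so nothing later overlaps Nadia either.
Jonas starts before Omar ends → Omar and Jonas overlap.
Aoife starts after Omar ends, so nothing later overlaps Omar either.
Aoife starts before Jonas ends → Jonas and Aoife overlap.
Mateo starts after Jonas ends.
Mateo starts after Aoife ends.

Aoife & Jonas, Jonas & Omar, Nadia & Rohan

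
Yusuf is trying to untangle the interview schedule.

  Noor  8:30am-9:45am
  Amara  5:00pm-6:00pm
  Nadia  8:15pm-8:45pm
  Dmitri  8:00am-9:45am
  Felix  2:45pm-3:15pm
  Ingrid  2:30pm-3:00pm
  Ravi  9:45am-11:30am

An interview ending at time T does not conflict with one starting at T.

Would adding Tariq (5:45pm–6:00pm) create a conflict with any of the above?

Yes — it overlaps Amara

Dmitri: ends 9:45am at or before Tariq starts 5:45pm → clear.
Noor: ends 9:45am at or before Tariq starts 5:45pm → clear.
Ravi: ends 11:30am at or before Tariq starts 5:45pm → clear.
Ingrid: ends 3:00pm at or before Tariq starts 5:45pm → clear.
Felix: ends 3:15pm at or before Tariq starts 5:45pm → clear.
Amara: starts 5:00pm before Tariq ends 6:00pm, and ends 6:00pm after Tariq starts 5:45pm → overlap.
Nadia: starts 8:15pm at or after Tariq ends 6:00pm → clear.
Tariq overlaps Amara.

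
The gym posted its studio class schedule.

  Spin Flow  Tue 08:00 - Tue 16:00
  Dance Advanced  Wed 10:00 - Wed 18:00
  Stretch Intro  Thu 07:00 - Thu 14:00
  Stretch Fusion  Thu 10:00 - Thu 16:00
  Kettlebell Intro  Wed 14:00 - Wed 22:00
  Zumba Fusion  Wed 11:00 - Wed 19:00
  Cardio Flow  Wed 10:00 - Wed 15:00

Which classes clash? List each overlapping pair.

Cardio Flow & Dance Advanced, Cardio Flow & Kettlebell Intro, Cardio Flow & Zumba Fusion, Dance Advanced & Kettlebell Intro, Dance Advanced & Zumba Fusion, Kettlebell Intro & Zumba Fusion, Stretch Fusion & Stretch Intro

Sorted by start: Spin Flow, Dance Advanced, Cardio Flow, Zumba Fusion, Kettlebell Intro, Stretch Intro, Stretch Fusion.
Dance Advanced starts after Spin Flow ends, so Spin Flow has no further overlaps.
Cardio Flow starts before Dance Advanced ends → Dance Advanced and Cardio Flow overlap.
Zumba Fusion starts before Dance Advanced ends → Dance Advanced and Zumba Fusion overlap.
Kettlebell Intro starts before Dance Advanced ends → Dance Advanced and Kettlebell Intro overlap.
Stretch Intro starts after Dance Advanced ends, so Dance Advanced has no further overlaps.
Zumba Fusion starts before Cardio Flow ends → Cardio Flow and Zumba Fusion overlap.
Kettlebell Intro starts before Cardio Flow ends → Cardio Flow and Kettlebell Intro overlap.
Stretch Intro starts after Cardio Flow ends, so Cardio Flow has no further overlaps.
Kettlebell Intro starts before Zumba Fusion ends → Zumba Fusion and Kettlebell Intro overlap.
Stretch Intro starts after Zumba Fusion ends, so Zumba Fusion has no further overlaps.
Stretch Intro starts after Kettlebell Intro ends, so Kettlebell Intro has no further overlaps.
Stretch Fusion starts before Stretch Intro ends → Stretch Intro and Stretch Fusion overlap.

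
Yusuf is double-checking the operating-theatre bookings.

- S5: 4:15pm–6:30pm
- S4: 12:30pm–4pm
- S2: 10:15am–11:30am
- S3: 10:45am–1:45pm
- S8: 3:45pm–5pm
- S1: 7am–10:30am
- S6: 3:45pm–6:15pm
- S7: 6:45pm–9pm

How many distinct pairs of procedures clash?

8

Sorted by start: S1, S2, S3, S4, S6, S8, S5, S7.
S2 starts before S1 ends → S1 and S2 overlap.
S3 starts after S1 ends, so nothing later overlaps S1 either.
S3 starts before S2 ends → S2 and S3 overlap.
S4 starts after S2 ends, so nothing later overlaps S2 either.
S4 starts before S3 ends → S3 and S4 overlap.
S6 starts after S3 ends, so nothing later overlaps S3 either.
S6 starts before S4 ends → S4 and S6 overlap.
S8 starts before S4 ends → S4 and S8 overlap.
S5 starts after S4 ends, so nothing later overlaps S4 either.
S8 starts before S6 ends → S6 and S8 overlap.
S5 starts before S6 ends → S6 and S5 overlap.
S7 starts after S6 ends.
S5 starts before S8 ends → S8 and S5 overlap.
S7 starts after S8 ends.
S7 starts after S5 ends.
Overlapping pairs: S1 & S2, S2 & S3, S3 & S4, S4 & S6, S4 & S8, S5 & S6, S5 & S8, S6 & S8 — 8 in total.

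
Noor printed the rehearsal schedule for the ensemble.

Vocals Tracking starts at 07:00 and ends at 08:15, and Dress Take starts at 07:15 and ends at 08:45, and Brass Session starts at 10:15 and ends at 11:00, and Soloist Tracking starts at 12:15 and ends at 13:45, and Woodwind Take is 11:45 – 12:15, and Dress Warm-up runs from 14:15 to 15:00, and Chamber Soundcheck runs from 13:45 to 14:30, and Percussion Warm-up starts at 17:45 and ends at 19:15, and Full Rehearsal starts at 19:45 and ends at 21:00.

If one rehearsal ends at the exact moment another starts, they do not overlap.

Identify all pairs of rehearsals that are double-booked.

Sorted by start: Vocals Tracking, Dress Take, Brass Session, Woodwind Take, Soloist Tracking, Chamber Soundcheck, Dress Warm-up, Percussion Warm-up, Full Rehearsal.
Dress Take starts before Vocals Tracking ends → Vocals Tracking and Dress Take overlap.
Brass Session starts after Vocals Tracking ends, so nothing later overlaps Vocals Tracking either.
Brass Session starts after Dress Take ends, so nothing later overlaps Dress Take either.
Woodwind Take starts after Brass Session ends, so nothing later overlaps Brass Session either.
Soloist Tracking starts exactly when Woodwind Take ends (back-to-back, no overlap), so nothing later overlaps Woodwind Take either.
Chamber Soundcheck starts exactly when Soloist Tracking ends (back-to-back, no overlap), so nothing later overlaps Soloist Tracking either.
Dress Warm-up starts before Chamber Soundcheck ends → Chamber Soundcheck and Dress Warm-up overlap.
Percussion Warm-up starts after Chamber Soundcheck ends, so nothing later overlaps Chamber Soundcheck either.
Percussion Warm-up starts after Dress Warm-up ends, so nothing later overlaps Dress Warm-up either.
Full Rehearsal starts after Percussion Warm-up ends.

Chamber Soundcheck & Dress Warm-up, Dress Take & Vocals Tracking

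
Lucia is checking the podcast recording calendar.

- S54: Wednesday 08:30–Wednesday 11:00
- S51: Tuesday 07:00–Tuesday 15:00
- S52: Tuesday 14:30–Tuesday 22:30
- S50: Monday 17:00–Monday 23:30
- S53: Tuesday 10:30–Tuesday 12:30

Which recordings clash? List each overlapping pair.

Sorted by start: S50, S51, S53, S52, S54.
S51 starts after S50 ends; S50 is clear from here.
S53 starts before S51 ends → S51 and S53 overlap.
S52 starts before S51 ends → S51 and S52 overlap.
S54 starts after S51 ends.
S52 starts after S53 ends; S53 is clear from here.
S54 starts after S52 ends.

S51 & S52, S51 & S53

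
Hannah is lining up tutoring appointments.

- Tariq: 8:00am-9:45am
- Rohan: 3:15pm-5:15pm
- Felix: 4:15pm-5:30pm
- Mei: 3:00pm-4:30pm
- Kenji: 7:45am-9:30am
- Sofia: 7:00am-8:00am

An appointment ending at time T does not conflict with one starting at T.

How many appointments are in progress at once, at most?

3

Walk through starts and ends in time order (an end at T is processed before a start at T):
7:00am start Sofia → 1
7:45am start Kenji → 2
8:00am end Sofia → 1
8:00am start Tariq → 2
9:30am end Kenji → 1
9:45am end Tariq → 0
3:00pm start Mei → 1
3:15pm start Rohan → 2
4:15pm start Felix → 3
4:30pm end Mei → 2
5:15pm end Rohan → 1
5:30pm end Felix → 0
Peak is 3, at 4:15pm (Felix, Mei, Rohan).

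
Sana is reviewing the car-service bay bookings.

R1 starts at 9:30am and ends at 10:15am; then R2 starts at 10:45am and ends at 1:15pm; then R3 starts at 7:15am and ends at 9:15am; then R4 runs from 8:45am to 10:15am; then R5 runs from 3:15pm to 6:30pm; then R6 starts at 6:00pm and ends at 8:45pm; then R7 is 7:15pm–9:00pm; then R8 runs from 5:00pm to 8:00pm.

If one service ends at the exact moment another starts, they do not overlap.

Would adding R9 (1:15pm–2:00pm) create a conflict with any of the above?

No — it doesn't clash with anything

R3: ends 9:15am at or before R9 starts 1:15pm → clear.
R4: ends 10:15am at or before R9 starts 1:15pm → clear.
R1: ends 10:15am at or before R9 starts 1:15pm → clear.
R2: ends 1:15pm at or before R9 starts 1:15pm → clear.
R5: starts 3:15pm at or after R9 ends 2:00pm → clear.
R8: starts 5:00pm at or after R9 ends 2:00pm → clear.
R6: starts 6:00pm at or after R9 ends 2:00pm → clear.
R7: starts 7:15pm at or after R9 ends 2:00pm → clear.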